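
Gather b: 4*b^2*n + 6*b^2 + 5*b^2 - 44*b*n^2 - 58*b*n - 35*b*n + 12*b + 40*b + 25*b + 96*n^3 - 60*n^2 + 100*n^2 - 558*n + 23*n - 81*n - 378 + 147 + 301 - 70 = b^2*(4*n + 11) + b*(-44*n^2 - 93*n + 77) + 96*n^3 + 40*n^2 - 616*n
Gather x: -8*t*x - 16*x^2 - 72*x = -16*x^2 + x*(-8*t - 72)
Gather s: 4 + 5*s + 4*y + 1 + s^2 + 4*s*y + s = s^2 + s*(4*y + 6) + 4*y + 5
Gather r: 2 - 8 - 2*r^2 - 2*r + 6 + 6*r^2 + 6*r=4*r^2 + 4*r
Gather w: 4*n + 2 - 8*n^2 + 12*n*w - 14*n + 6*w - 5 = -8*n^2 - 10*n + w*(12*n + 6) - 3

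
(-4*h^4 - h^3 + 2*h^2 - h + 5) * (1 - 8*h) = 32*h^5 + 4*h^4 - 17*h^3 + 10*h^2 - 41*h + 5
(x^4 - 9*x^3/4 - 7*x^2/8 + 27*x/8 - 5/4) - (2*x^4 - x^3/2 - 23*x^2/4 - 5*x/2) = -x^4 - 7*x^3/4 + 39*x^2/8 + 47*x/8 - 5/4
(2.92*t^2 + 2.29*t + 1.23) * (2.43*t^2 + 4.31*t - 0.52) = 7.0956*t^4 + 18.1499*t^3 + 11.3404*t^2 + 4.1105*t - 0.6396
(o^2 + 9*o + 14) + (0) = o^2 + 9*o + 14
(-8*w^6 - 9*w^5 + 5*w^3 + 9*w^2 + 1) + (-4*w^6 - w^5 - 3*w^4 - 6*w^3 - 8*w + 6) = -12*w^6 - 10*w^5 - 3*w^4 - w^3 + 9*w^2 - 8*w + 7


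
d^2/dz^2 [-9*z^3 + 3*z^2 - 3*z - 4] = 6 - 54*z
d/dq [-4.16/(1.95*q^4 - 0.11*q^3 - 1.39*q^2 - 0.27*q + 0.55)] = (32.448*q^3 - 1.3728*q^2 - 11.5648*q - 1.1232)/(-1.95*q^4 + 0.11*q^3 + 1.39*q^2 + 0.27*q - 0.55)^2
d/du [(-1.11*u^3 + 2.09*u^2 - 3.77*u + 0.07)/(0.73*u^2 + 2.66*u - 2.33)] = (-0.8103*u^4 - 5.9052*u^3 + 16.0704*u^2 - 9.8416*u + 8.5979)/(0.5329*u^4 + 3.8836*u^3 + 3.6738*u^2 - 12.3956*u + 5.4289)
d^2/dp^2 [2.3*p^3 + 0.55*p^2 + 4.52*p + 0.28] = 13.8*p + 1.1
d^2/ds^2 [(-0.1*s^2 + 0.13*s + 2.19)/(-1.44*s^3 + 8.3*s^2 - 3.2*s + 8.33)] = (0.41472*s^6 - 1.617408*s^5 - 47.936448*s^4 + 424.19004*s^3 - 1025.959632*s^2 + 245.309892*s + 264.92484)/(2.985984*s^9 - 51.63264*s^8 + 317.51136*s^7 - 853.084664*s^6 + 1302.94176*s^5 - 2206.84494*s^4 + 1659.996848*s^3 - 1983.68121*s^2 + 666.13344*s - 578.009537)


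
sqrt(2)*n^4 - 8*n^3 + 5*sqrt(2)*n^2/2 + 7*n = n*(n - 7*sqrt(2)/2)*(n - sqrt(2))*(sqrt(2)*n + 1)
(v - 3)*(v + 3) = v^2 - 9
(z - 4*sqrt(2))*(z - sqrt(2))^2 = z^3 - 6*sqrt(2)*z^2 + 18*z - 8*sqrt(2)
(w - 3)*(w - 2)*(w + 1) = w^3 - 4*w^2 + w + 6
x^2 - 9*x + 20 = (x - 5)*(x - 4)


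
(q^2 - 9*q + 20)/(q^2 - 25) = (q - 4)/(q + 5)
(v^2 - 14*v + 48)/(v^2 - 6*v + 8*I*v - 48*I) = (v - 8)/(v + 8*I)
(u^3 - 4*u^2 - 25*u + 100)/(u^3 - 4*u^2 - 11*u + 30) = (u^2 + u - 20)/(u^2 + u - 6)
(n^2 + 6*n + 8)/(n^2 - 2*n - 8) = (n + 4)/(n - 4)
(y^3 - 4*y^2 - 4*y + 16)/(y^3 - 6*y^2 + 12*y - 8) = (y^2 - 2*y - 8)/(y^2 - 4*y + 4)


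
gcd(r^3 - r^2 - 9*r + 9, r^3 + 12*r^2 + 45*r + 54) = r + 3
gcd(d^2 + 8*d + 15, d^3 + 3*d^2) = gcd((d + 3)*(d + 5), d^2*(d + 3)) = d + 3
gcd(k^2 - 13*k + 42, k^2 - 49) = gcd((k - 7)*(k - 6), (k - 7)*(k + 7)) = k - 7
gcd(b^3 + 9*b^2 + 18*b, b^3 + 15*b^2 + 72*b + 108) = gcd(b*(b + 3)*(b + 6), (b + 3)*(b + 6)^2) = b^2 + 9*b + 18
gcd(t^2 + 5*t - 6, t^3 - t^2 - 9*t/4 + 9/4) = t - 1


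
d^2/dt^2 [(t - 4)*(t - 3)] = 2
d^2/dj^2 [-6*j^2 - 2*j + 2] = -12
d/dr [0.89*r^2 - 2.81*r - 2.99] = 1.78*r - 2.81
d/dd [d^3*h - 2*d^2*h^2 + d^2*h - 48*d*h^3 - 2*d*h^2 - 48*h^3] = h*(3*d^2 - 4*d*h + 2*d - 48*h^2 - 2*h)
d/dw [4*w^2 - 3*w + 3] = 8*w - 3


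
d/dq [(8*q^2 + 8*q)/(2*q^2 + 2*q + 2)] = 4*(2*q + 1)/(q^4 + 2*q^3 + 3*q^2 + 2*q + 1)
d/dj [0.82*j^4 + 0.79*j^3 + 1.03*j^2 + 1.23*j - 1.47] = 3.28*j^3 + 2.37*j^2 + 2.06*j + 1.23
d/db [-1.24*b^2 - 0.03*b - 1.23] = -2.48*b - 0.03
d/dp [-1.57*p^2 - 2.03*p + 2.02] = -3.14*p - 2.03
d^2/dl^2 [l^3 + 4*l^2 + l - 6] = 6*l + 8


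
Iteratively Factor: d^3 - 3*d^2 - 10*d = (d - 5)*(d^2 + 2*d) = d*(d - 5)*(d + 2)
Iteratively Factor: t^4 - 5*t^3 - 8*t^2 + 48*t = (t - 4)*(t^3 - t^2 - 12*t) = (t - 4)^2*(t^2 + 3*t) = (t - 4)^2*(t + 3)*(t)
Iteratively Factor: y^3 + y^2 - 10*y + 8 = (y + 4)*(y^2 - 3*y + 2) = (y - 2)*(y + 4)*(y - 1)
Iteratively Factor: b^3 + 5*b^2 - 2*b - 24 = (b - 2)*(b^2 + 7*b + 12) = (b - 2)*(b + 4)*(b + 3)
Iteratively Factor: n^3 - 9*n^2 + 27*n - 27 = (n - 3)*(n^2 - 6*n + 9) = (n - 3)^2*(n - 3)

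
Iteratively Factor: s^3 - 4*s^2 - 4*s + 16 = (s + 2)*(s^2 - 6*s + 8) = (s - 4)*(s + 2)*(s - 2)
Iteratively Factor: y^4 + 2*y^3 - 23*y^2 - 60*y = (y + 3)*(y^3 - y^2 - 20*y) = y*(y + 3)*(y^2 - y - 20) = y*(y - 5)*(y + 3)*(y + 4)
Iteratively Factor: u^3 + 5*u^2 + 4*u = (u + 1)*(u^2 + 4*u) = (u + 1)*(u + 4)*(u)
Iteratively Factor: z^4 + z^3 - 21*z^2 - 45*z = (z + 3)*(z^3 - 2*z^2 - 15*z) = (z - 5)*(z + 3)*(z^2 + 3*z) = (z - 5)*(z + 3)^2*(z)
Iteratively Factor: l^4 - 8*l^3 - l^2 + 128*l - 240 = (l + 4)*(l^3 - 12*l^2 + 47*l - 60) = (l - 5)*(l + 4)*(l^2 - 7*l + 12) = (l - 5)*(l - 3)*(l + 4)*(l - 4)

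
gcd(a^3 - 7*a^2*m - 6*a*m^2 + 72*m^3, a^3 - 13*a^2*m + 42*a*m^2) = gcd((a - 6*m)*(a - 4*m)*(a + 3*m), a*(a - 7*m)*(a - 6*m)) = a - 6*m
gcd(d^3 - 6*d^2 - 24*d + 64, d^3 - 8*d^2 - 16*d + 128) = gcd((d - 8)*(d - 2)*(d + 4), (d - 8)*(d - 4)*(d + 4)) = d^2 - 4*d - 32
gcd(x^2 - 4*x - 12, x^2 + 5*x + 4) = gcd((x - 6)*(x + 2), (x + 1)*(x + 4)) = 1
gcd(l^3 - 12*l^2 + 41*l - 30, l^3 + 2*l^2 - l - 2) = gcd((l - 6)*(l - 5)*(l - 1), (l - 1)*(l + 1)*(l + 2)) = l - 1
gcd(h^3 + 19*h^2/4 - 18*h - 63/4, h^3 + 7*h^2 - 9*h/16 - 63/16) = h^2 + 31*h/4 + 21/4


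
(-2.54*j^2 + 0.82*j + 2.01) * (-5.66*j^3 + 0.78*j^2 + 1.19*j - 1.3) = 14.3764*j^5 - 6.6224*j^4 - 13.7596*j^3 + 5.8456*j^2 + 1.3259*j - 2.613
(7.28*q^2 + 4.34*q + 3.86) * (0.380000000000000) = 2.7664*q^2 + 1.6492*q + 1.4668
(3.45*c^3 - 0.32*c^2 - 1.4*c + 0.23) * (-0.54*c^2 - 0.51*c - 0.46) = -1.863*c^5 - 1.5867*c^4 - 0.6678*c^3 + 0.737*c^2 + 0.5267*c - 0.1058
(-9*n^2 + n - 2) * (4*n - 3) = -36*n^3 + 31*n^2 - 11*n + 6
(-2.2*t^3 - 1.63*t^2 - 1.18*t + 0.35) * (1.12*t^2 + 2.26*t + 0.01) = -2.464*t^5 - 6.7976*t^4 - 5.0274*t^3 - 2.2911*t^2 + 0.7792*t + 0.0035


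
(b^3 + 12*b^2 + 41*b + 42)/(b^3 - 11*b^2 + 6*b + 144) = (b^2 + 9*b + 14)/(b^2 - 14*b + 48)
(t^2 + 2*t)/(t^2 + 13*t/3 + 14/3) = 3*t/(3*t + 7)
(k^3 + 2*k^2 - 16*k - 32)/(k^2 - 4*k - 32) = (k^2 - 2*k - 8)/(k - 8)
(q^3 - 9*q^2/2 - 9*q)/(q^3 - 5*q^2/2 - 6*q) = (q - 6)/(q - 4)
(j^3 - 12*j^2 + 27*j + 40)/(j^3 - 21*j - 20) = (j - 8)/(j + 4)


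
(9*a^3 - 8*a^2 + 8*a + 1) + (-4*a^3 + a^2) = 5*a^3 - 7*a^2 + 8*a + 1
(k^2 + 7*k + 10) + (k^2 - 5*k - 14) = 2*k^2 + 2*k - 4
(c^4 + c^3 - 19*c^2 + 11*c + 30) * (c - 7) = c^5 - 6*c^4 - 26*c^3 + 144*c^2 - 47*c - 210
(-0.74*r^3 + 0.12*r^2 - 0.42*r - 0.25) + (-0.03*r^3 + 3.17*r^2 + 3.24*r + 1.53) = -0.77*r^3 + 3.29*r^2 + 2.82*r + 1.28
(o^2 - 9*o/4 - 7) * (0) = 0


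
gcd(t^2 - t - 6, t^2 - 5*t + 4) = 1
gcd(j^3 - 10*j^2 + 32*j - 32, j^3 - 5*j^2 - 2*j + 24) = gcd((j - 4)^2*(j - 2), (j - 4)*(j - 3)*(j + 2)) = j - 4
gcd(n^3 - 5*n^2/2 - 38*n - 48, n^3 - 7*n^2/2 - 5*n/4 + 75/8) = n + 3/2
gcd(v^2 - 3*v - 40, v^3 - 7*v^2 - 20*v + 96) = v - 8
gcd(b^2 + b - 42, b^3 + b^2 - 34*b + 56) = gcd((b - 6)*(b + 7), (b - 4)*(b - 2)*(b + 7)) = b + 7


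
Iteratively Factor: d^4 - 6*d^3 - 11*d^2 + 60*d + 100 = (d + 2)*(d^3 - 8*d^2 + 5*d + 50) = (d + 2)^2*(d^2 - 10*d + 25) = (d - 5)*(d + 2)^2*(d - 5)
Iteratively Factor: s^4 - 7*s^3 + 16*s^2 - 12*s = (s - 2)*(s^3 - 5*s^2 + 6*s) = (s - 3)*(s - 2)*(s^2 - 2*s) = s*(s - 3)*(s - 2)*(s - 2)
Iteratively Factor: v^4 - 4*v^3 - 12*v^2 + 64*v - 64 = (v - 2)*(v^3 - 2*v^2 - 16*v + 32) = (v - 4)*(v - 2)*(v^2 + 2*v - 8) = (v - 4)*(v - 2)*(v + 4)*(v - 2)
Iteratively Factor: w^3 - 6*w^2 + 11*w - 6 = (w - 2)*(w^2 - 4*w + 3) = (w - 3)*(w - 2)*(w - 1)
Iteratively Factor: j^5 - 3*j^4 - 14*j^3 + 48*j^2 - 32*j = (j + 4)*(j^4 - 7*j^3 + 14*j^2 - 8*j) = j*(j + 4)*(j^3 - 7*j^2 + 14*j - 8) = j*(j - 4)*(j + 4)*(j^2 - 3*j + 2) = j*(j - 4)*(j - 1)*(j + 4)*(j - 2)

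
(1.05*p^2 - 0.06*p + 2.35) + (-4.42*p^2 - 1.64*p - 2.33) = -3.37*p^2 - 1.7*p + 0.02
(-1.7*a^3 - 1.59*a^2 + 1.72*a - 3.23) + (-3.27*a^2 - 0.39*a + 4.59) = -1.7*a^3 - 4.86*a^2 + 1.33*a + 1.36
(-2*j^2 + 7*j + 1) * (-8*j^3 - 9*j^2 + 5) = 16*j^5 - 38*j^4 - 71*j^3 - 19*j^2 + 35*j + 5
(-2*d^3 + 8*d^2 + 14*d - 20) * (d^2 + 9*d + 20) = -2*d^5 - 10*d^4 + 46*d^3 + 266*d^2 + 100*d - 400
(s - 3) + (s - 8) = 2*s - 11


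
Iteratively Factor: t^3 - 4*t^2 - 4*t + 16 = (t - 2)*(t^2 - 2*t - 8) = (t - 2)*(t + 2)*(t - 4)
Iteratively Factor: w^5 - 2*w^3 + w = (w + 1)*(w^4 - w^3 - w^2 + w) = (w - 1)*(w + 1)*(w^3 - w) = w*(w - 1)*(w + 1)*(w^2 - 1) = w*(w - 1)*(w + 1)^2*(w - 1)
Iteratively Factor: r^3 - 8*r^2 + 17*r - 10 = (r - 1)*(r^2 - 7*r + 10) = (r - 2)*(r - 1)*(r - 5)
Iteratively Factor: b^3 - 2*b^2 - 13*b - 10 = (b + 2)*(b^2 - 4*b - 5) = (b - 5)*(b + 2)*(b + 1)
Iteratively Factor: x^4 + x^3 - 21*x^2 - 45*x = (x + 3)*(x^3 - 2*x^2 - 15*x) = x*(x + 3)*(x^2 - 2*x - 15) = x*(x - 5)*(x + 3)*(x + 3)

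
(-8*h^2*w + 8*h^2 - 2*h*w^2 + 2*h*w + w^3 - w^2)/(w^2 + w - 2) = (-8*h^2 - 2*h*w + w^2)/(w + 2)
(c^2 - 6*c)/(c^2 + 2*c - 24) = c*(c - 6)/(c^2 + 2*c - 24)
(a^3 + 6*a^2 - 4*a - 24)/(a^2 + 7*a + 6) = (a^2 - 4)/(a + 1)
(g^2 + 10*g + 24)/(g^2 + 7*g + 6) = (g + 4)/(g + 1)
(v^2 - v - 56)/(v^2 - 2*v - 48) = (v + 7)/(v + 6)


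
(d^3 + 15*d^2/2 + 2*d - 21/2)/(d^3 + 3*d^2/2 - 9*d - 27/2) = (d^2 + 6*d - 7)/(d^2 - 9)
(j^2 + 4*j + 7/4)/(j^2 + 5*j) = (j^2 + 4*j + 7/4)/(j*(j + 5))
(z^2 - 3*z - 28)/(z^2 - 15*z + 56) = (z + 4)/(z - 8)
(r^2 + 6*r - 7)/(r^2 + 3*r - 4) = (r + 7)/(r + 4)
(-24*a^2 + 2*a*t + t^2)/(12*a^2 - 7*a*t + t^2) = (6*a + t)/(-3*a + t)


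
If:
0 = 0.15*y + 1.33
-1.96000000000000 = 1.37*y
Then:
No Solution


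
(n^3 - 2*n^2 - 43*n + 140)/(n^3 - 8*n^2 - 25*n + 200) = (n^2 + 3*n - 28)/(n^2 - 3*n - 40)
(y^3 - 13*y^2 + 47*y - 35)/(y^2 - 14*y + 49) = (y^2 - 6*y + 5)/(y - 7)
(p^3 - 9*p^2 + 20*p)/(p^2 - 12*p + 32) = p*(p - 5)/(p - 8)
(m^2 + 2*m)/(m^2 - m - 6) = m/(m - 3)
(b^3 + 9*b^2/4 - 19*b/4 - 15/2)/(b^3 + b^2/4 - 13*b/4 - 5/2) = (b + 3)/(b + 1)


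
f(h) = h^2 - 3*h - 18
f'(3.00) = 3.00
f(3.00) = -18.00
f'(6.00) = 9.00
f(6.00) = 0.00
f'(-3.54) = -10.08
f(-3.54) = 5.15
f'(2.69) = 2.38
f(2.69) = -18.83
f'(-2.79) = -8.58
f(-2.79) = -1.85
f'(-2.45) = -7.90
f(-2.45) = -4.65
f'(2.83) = 2.66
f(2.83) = -18.48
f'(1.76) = 0.52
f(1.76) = -20.18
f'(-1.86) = -6.72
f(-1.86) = -8.96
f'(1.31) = -0.38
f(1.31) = -20.21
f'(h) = 2*h - 3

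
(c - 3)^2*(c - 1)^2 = c^4 - 8*c^3 + 22*c^2 - 24*c + 9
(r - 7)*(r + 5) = r^2 - 2*r - 35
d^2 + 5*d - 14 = (d - 2)*(d + 7)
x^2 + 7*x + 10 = (x + 2)*(x + 5)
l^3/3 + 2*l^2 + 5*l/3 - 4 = (l/3 + 1)*(l - 1)*(l + 4)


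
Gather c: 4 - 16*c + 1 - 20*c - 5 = -36*c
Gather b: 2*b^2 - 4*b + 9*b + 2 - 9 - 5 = 2*b^2 + 5*b - 12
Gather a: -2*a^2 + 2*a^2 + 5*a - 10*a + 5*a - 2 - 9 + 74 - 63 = 0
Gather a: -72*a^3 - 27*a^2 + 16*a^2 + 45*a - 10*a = -72*a^3 - 11*a^2 + 35*a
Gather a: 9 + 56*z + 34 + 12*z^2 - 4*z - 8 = 12*z^2 + 52*z + 35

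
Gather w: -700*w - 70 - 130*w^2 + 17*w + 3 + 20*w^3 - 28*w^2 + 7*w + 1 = 20*w^3 - 158*w^2 - 676*w - 66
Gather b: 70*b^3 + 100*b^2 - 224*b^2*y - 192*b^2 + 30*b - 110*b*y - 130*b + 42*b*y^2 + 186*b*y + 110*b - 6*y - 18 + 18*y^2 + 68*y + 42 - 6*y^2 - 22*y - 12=70*b^3 + b^2*(-224*y - 92) + b*(42*y^2 + 76*y + 10) + 12*y^2 + 40*y + 12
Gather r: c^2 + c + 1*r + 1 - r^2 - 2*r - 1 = c^2 + c - r^2 - r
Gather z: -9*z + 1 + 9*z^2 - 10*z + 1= 9*z^2 - 19*z + 2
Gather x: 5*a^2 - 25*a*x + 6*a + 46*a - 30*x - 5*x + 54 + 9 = 5*a^2 + 52*a + x*(-25*a - 35) + 63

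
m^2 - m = m*(m - 1)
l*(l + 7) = l^2 + 7*l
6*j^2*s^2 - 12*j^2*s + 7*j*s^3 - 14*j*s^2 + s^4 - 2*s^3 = s*(j + s)*(6*j + s)*(s - 2)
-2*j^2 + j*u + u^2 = (-j + u)*(2*j + u)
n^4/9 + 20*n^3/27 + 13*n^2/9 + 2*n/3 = n*(n/3 + 1)^2*(n + 2/3)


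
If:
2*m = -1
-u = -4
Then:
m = -1/2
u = 4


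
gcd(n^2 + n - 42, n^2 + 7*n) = n + 7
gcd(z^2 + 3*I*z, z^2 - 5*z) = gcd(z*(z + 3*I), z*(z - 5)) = z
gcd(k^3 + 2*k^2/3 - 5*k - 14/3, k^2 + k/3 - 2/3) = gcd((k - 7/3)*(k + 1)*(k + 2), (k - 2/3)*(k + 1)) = k + 1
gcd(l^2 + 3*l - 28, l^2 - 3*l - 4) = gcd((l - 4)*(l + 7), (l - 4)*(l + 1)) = l - 4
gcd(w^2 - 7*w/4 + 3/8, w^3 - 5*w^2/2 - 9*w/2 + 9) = w - 3/2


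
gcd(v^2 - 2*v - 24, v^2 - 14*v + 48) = v - 6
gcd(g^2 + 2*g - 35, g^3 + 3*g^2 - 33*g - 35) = g^2 + 2*g - 35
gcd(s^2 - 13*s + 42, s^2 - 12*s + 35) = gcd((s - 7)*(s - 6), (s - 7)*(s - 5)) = s - 7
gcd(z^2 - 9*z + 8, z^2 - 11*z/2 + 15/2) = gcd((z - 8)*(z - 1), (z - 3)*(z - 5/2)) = 1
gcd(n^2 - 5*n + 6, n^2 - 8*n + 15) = n - 3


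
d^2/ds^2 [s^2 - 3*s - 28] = 2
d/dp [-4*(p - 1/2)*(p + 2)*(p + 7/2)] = -12*p^2 - 40*p - 17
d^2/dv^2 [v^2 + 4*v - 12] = 2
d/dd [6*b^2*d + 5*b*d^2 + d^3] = 6*b^2 + 10*b*d + 3*d^2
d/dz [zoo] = 0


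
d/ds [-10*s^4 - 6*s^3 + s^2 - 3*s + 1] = -40*s^3 - 18*s^2 + 2*s - 3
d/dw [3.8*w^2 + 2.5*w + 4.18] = 7.6*w + 2.5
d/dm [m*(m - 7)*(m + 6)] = 3*m^2 - 2*m - 42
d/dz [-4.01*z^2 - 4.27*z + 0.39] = -8.02*z - 4.27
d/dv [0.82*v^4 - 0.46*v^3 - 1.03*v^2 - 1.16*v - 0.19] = 3.28*v^3 - 1.38*v^2 - 2.06*v - 1.16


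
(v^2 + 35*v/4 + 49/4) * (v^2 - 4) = v^4 + 35*v^3/4 + 33*v^2/4 - 35*v - 49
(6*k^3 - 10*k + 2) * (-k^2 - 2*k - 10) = -6*k^5 - 12*k^4 - 50*k^3 + 18*k^2 + 96*k - 20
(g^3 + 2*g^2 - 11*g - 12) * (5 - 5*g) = -5*g^4 - 5*g^3 + 65*g^2 + 5*g - 60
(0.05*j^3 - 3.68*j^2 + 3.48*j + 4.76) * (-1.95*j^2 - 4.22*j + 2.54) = -0.0975*j^5 + 6.965*j^4 + 8.8706*j^3 - 33.3148*j^2 - 11.248*j + 12.0904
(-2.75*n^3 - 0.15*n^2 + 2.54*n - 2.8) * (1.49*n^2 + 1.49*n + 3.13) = -4.0975*n^5 - 4.321*n^4 - 5.0464*n^3 - 0.8569*n^2 + 3.7782*n - 8.764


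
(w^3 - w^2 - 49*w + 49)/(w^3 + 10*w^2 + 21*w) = (w^2 - 8*w + 7)/(w*(w + 3))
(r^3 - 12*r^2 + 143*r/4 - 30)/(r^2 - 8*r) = r - 4 + 15/(4*r)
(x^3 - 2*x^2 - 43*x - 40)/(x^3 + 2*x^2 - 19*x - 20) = (x - 8)/(x - 4)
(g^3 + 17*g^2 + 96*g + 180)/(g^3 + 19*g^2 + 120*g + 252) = (g + 5)/(g + 7)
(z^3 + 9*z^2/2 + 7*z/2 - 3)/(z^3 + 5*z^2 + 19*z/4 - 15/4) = 2*(z + 2)/(2*z + 5)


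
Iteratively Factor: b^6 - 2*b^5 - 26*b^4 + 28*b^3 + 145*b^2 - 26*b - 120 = (b - 5)*(b^5 + 3*b^4 - 11*b^3 - 27*b^2 + 10*b + 24) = (b - 5)*(b - 1)*(b^4 + 4*b^3 - 7*b^2 - 34*b - 24) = (b - 5)*(b - 1)*(b + 4)*(b^3 - 7*b - 6) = (b - 5)*(b - 1)*(b + 1)*(b + 4)*(b^2 - b - 6) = (b - 5)*(b - 3)*(b - 1)*(b + 1)*(b + 4)*(b + 2)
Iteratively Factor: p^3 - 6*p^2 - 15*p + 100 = (p - 5)*(p^2 - p - 20) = (p - 5)^2*(p + 4)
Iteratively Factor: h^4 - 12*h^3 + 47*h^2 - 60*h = (h - 4)*(h^3 - 8*h^2 + 15*h) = (h - 5)*(h - 4)*(h^2 - 3*h) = (h - 5)*(h - 4)*(h - 3)*(h)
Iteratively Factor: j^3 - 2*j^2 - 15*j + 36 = (j + 4)*(j^2 - 6*j + 9) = (j - 3)*(j + 4)*(j - 3)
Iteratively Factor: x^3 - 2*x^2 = (x)*(x^2 - 2*x) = x^2*(x - 2)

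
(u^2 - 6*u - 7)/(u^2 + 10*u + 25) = (u^2 - 6*u - 7)/(u^2 + 10*u + 25)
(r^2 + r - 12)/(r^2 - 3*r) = (r + 4)/r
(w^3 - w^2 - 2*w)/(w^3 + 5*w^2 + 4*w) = (w - 2)/(w + 4)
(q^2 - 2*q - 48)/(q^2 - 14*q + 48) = (q + 6)/(q - 6)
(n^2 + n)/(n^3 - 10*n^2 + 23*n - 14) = n*(n + 1)/(n^3 - 10*n^2 + 23*n - 14)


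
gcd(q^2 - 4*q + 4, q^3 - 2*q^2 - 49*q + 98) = q - 2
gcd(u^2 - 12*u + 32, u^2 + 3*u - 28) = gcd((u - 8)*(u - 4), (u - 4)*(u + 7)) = u - 4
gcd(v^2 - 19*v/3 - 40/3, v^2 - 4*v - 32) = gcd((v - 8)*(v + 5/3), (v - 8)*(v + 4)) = v - 8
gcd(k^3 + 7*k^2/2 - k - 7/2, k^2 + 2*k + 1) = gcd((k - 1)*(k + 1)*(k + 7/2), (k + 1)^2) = k + 1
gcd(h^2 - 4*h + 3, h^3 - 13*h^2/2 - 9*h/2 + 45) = h - 3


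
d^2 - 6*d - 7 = (d - 7)*(d + 1)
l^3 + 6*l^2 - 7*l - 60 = (l - 3)*(l + 4)*(l + 5)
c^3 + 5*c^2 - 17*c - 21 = (c - 3)*(c + 1)*(c + 7)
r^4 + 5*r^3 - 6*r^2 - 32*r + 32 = (r - 2)*(r - 1)*(r + 4)^2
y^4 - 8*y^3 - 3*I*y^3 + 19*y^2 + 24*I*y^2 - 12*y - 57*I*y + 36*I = (y - 4)*(y - 3)*(y - 1)*(y - 3*I)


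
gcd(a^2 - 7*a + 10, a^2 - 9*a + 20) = a - 5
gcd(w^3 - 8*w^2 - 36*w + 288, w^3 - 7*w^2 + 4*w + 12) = w - 6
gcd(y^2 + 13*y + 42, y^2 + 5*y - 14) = y + 7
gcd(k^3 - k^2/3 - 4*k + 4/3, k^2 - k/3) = k - 1/3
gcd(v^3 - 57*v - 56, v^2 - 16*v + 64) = v - 8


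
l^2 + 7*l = l*(l + 7)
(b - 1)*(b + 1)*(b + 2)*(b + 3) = b^4 + 5*b^3 + 5*b^2 - 5*b - 6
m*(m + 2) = m^2 + 2*m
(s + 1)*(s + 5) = s^2 + 6*s + 5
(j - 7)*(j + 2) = j^2 - 5*j - 14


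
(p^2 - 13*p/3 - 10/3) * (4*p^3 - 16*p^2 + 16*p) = 4*p^5 - 100*p^4/3 + 72*p^3 - 16*p^2 - 160*p/3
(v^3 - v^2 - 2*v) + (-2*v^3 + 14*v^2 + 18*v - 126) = -v^3 + 13*v^2 + 16*v - 126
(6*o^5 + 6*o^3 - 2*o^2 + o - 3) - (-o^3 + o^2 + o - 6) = 6*o^5 + 7*o^3 - 3*o^2 + 3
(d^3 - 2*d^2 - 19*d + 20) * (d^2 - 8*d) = d^5 - 10*d^4 - 3*d^3 + 172*d^2 - 160*d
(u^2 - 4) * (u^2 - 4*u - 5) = u^4 - 4*u^3 - 9*u^2 + 16*u + 20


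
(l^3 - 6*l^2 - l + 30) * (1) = l^3 - 6*l^2 - l + 30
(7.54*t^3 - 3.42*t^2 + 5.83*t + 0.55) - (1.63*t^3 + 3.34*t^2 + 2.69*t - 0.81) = 5.91*t^3 - 6.76*t^2 + 3.14*t + 1.36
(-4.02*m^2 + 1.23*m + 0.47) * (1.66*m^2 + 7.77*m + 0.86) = -6.6732*m^4 - 29.1936*m^3 + 6.8801*m^2 + 4.7097*m + 0.4042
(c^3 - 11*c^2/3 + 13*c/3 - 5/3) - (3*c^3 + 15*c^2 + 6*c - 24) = -2*c^3 - 56*c^2/3 - 5*c/3 + 67/3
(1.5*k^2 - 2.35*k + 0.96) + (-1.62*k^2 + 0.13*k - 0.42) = -0.12*k^2 - 2.22*k + 0.54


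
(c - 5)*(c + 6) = c^2 + c - 30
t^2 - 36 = (t - 6)*(t + 6)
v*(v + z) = v^2 + v*z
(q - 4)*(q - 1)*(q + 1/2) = q^3 - 9*q^2/2 + 3*q/2 + 2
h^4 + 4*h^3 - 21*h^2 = h^2*(h - 3)*(h + 7)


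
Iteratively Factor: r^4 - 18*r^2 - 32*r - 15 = (r + 1)*(r^3 - r^2 - 17*r - 15) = (r + 1)^2*(r^2 - 2*r - 15) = (r + 1)^2*(r + 3)*(r - 5)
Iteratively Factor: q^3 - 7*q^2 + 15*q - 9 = (q - 3)*(q^2 - 4*q + 3) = (q - 3)^2*(q - 1)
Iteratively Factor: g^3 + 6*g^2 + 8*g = (g + 2)*(g^2 + 4*g) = (g + 2)*(g + 4)*(g)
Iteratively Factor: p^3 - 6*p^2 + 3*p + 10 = (p - 2)*(p^2 - 4*p - 5) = (p - 2)*(p + 1)*(p - 5)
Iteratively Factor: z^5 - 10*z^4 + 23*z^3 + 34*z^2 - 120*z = (z)*(z^4 - 10*z^3 + 23*z^2 + 34*z - 120) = z*(z - 3)*(z^3 - 7*z^2 + 2*z + 40) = z*(z - 5)*(z - 3)*(z^2 - 2*z - 8) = z*(z - 5)*(z - 4)*(z - 3)*(z + 2)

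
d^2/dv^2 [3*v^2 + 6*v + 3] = 6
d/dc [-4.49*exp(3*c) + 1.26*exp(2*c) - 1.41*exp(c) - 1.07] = (-13.47*exp(2*c) + 2.52*exp(c) - 1.41)*exp(c)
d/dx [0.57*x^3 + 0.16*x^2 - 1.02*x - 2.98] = 1.71*x^2 + 0.32*x - 1.02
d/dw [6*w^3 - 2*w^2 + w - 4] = 18*w^2 - 4*w + 1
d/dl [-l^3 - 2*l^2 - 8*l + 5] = -3*l^2 - 4*l - 8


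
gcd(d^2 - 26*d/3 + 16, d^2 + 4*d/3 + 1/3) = 1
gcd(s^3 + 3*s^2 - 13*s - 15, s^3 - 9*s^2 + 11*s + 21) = s^2 - 2*s - 3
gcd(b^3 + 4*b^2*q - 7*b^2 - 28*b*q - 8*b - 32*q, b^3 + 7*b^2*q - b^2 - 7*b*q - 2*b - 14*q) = b + 1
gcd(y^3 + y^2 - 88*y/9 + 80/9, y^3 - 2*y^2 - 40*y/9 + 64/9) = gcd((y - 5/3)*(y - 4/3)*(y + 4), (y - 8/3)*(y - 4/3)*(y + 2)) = y - 4/3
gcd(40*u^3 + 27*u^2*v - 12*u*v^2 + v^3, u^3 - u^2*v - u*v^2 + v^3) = u + v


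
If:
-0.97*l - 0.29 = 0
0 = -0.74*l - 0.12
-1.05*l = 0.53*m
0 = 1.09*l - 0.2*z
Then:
No Solution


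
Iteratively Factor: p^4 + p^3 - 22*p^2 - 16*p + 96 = (p - 4)*(p^3 + 5*p^2 - 2*p - 24) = (p - 4)*(p - 2)*(p^2 + 7*p + 12) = (p - 4)*(p - 2)*(p + 3)*(p + 4)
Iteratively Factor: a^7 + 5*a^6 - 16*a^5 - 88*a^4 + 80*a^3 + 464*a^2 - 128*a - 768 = (a + 2)*(a^6 + 3*a^5 - 22*a^4 - 44*a^3 + 168*a^2 + 128*a - 384) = (a - 2)*(a + 2)*(a^5 + 5*a^4 - 12*a^3 - 68*a^2 + 32*a + 192) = (a - 2)*(a + 2)*(a + 4)*(a^4 + a^3 - 16*a^2 - 4*a + 48) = (a - 3)*(a - 2)*(a + 2)*(a + 4)*(a^3 + 4*a^2 - 4*a - 16) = (a - 3)*(a - 2)^2*(a + 2)*(a + 4)*(a^2 + 6*a + 8) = (a - 3)*(a - 2)^2*(a + 2)^2*(a + 4)*(a + 4)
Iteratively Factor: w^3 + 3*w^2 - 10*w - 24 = (w + 4)*(w^2 - w - 6) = (w - 3)*(w + 4)*(w + 2)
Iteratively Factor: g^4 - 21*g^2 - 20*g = (g + 1)*(g^3 - g^2 - 20*g) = (g - 5)*(g + 1)*(g^2 + 4*g) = g*(g - 5)*(g + 1)*(g + 4)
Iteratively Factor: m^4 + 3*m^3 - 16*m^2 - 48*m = (m + 3)*(m^3 - 16*m) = m*(m + 3)*(m^2 - 16) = m*(m - 4)*(m + 3)*(m + 4)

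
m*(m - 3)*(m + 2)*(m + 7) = m^4 + 6*m^3 - 13*m^2 - 42*m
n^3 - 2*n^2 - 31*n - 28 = (n - 7)*(n + 1)*(n + 4)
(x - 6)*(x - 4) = x^2 - 10*x + 24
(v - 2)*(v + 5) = v^2 + 3*v - 10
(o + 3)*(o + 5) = o^2 + 8*o + 15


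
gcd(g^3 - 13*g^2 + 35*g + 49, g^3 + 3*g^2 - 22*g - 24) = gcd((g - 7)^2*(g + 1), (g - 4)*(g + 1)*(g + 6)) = g + 1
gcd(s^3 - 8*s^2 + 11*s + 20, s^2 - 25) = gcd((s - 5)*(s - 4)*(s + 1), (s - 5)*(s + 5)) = s - 5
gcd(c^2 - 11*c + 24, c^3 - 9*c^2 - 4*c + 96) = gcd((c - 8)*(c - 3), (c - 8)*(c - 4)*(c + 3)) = c - 8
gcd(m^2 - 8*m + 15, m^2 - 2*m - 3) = m - 3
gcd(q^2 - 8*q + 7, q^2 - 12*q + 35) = q - 7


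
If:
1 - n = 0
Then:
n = 1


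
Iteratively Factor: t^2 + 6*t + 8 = (t + 4)*(t + 2)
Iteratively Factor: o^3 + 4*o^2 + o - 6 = (o + 3)*(o^2 + o - 2) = (o + 2)*(o + 3)*(o - 1)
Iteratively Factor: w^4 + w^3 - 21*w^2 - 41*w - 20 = (w - 5)*(w^3 + 6*w^2 + 9*w + 4) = (w - 5)*(w + 1)*(w^2 + 5*w + 4) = (w - 5)*(w + 1)^2*(w + 4)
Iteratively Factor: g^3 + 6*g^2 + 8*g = (g)*(g^2 + 6*g + 8) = g*(g + 2)*(g + 4)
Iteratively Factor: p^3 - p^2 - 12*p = (p + 3)*(p^2 - 4*p) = p*(p + 3)*(p - 4)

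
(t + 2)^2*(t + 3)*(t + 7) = t^4 + 14*t^3 + 65*t^2 + 124*t + 84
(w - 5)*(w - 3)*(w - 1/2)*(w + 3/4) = w^4 - 31*w^3/4 + 101*w^2/8 + 27*w/4 - 45/8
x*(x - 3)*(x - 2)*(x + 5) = x^4 - 19*x^2 + 30*x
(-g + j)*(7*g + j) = -7*g^2 + 6*g*j + j^2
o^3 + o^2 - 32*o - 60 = (o - 6)*(o + 2)*(o + 5)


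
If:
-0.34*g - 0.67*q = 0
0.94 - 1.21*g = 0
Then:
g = 0.78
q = -0.39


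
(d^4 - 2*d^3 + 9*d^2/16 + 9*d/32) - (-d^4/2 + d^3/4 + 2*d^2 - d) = 3*d^4/2 - 9*d^3/4 - 23*d^2/16 + 41*d/32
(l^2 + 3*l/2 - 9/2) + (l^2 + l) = 2*l^2 + 5*l/2 - 9/2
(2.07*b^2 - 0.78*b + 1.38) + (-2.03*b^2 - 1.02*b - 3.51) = 0.04*b^2 - 1.8*b - 2.13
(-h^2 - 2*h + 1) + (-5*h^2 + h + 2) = -6*h^2 - h + 3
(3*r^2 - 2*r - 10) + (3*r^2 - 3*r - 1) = 6*r^2 - 5*r - 11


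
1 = 1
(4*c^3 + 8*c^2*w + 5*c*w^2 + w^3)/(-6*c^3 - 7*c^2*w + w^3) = (2*c + w)/(-3*c + w)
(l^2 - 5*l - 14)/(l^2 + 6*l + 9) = (l^2 - 5*l - 14)/(l^2 + 6*l + 9)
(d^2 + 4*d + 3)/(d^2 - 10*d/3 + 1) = 3*(d^2 + 4*d + 3)/(3*d^2 - 10*d + 3)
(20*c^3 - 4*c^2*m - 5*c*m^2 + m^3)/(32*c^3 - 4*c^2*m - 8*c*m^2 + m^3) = (5*c - m)/(8*c - m)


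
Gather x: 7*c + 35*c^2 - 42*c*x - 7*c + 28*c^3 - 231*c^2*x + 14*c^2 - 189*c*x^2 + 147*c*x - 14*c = 28*c^3 + 49*c^2 - 189*c*x^2 - 14*c + x*(-231*c^2 + 105*c)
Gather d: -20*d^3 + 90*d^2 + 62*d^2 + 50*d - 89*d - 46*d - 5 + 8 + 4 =-20*d^3 + 152*d^2 - 85*d + 7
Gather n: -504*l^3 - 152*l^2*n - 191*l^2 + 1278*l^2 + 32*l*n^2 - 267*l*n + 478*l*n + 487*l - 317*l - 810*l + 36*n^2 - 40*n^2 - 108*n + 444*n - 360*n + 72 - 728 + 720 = -504*l^3 + 1087*l^2 - 640*l + n^2*(32*l - 4) + n*(-152*l^2 + 211*l - 24) + 64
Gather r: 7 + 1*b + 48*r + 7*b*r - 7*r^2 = b - 7*r^2 + r*(7*b + 48) + 7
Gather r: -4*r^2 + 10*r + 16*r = -4*r^2 + 26*r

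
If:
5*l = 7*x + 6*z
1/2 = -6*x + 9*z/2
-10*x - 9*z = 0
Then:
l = -1/330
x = -1/22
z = 5/99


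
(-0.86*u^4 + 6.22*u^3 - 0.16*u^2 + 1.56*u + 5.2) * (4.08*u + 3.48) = -3.5088*u^5 + 22.3848*u^4 + 20.9928*u^3 + 5.808*u^2 + 26.6448*u + 18.096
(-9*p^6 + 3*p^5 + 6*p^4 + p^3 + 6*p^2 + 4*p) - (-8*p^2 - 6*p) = -9*p^6 + 3*p^5 + 6*p^4 + p^3 + 14*p^2 + 10*p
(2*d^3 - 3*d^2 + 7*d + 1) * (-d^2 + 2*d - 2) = -2*d^5 + 7*d^4 - 17*d^3 + 19*d^2 - 12*d - 2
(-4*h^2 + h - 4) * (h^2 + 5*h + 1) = -4*h^4 - 19*h^3 - 3*h^2 - 19*h - 4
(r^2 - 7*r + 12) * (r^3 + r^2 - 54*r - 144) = r^5 - 6*r^4 - 49*r^3 + 246*r^2 + 360*r - 1728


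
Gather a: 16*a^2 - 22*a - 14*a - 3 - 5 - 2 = 16*a^2 - 36*a - 10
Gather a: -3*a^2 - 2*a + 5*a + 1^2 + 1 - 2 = -3*a^2 + 3*a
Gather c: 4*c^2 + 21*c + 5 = 4*c^2 + 21*c + 5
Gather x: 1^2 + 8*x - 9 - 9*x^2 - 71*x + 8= -9*x^2 - 63*x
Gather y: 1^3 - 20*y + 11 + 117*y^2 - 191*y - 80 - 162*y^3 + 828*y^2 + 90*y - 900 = -162*y^3 + 945*y^2 - 121*y - 968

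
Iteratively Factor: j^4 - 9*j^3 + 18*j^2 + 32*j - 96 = (j - 3)*(j^3 - 6*j^2 + 32) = (j - 3)*(j + 2)*(j^2 - 8*j + 16) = (j - 4)*(j - 3)*(j + 2)*(j - 4)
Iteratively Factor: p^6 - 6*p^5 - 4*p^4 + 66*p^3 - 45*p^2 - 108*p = (p - 3)*(p^5 - 3*p^4 - 13*p^3 + 27*p^2 + 36*p) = (p - 3)*(p + 1)*(p^4 - 4*p^3 - 9*p^2 + 36*p) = (p - 3)^2*(p + 1)*(p^3 - p^2 - 12*p) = (p - 4)*(p - 3)^2*(p + 1)*(p^2 + 3*p) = p*(p - 4)*(p - 3)^2*(p + 1)*(p + 3)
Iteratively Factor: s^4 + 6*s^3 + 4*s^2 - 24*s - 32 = (s - 2)*(s^3 + 8*s^2 + 20*s + 16) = (s - 2)*(s + 4)*(s^2 + 4*s + 4) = (s - 2)*(s + 2)*(s + 4)*(s + 2)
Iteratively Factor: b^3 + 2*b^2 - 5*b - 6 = (b - 2)*(b^2 + 4*b + 3) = (b - 2)*(b + 3)*(b + 1)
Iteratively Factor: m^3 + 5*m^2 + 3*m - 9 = (m - 1)*(m^2 + 6*m + 9) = (m - 1)*(m + 3)*(m + 3)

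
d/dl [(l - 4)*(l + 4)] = 2*l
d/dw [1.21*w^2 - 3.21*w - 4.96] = 2.42*w - 3.21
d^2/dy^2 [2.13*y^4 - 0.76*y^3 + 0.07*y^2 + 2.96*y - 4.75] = 25.56*y^2 - 4.56*y + 0.14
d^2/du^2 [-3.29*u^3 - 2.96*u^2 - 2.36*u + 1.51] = -19.74*u - 5.92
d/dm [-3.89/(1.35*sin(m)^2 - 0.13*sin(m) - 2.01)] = (10.503*sin(m) - 0.5057)*cos(m)/(-1.35*sin(m)^2 + 0.13*sin(m) + 2.01)^2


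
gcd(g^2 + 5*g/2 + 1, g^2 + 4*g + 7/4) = g + 1/2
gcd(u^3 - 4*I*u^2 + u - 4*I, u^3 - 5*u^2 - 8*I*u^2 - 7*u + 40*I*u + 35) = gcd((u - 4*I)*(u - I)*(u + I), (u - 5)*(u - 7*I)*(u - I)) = u - I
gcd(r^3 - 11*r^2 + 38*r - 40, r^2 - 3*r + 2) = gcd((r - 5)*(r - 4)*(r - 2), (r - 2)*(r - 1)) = r - 2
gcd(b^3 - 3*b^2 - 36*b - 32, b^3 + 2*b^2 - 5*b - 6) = b + 1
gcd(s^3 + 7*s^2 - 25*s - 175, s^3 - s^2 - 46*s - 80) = s + 5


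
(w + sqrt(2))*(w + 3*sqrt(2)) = w^2 + 4*sqrt(2)*w + 6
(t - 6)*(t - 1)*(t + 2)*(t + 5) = t^4 - 33*t^2 - 28*t + 60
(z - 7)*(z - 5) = z^2 - 12*z + 35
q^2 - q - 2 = (q - 2)*(q + 1)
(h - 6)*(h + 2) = h^2 - 4*h - 12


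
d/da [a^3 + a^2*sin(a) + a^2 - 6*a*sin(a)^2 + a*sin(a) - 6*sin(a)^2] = a^2*cos(a) + 3*a^2 + 2*a*sin(a) - 6*a*sin(2*a) + a*cos(a) + 2*a - 6*sin(a)^2 + sin(a) - 6*sin(2*a)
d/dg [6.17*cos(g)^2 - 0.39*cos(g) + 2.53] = (0.39 - 12.34*cos(g))*sin(g)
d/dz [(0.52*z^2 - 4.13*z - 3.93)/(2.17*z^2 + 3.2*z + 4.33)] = (10.6261*z^2 + 21.5594*z - 5.3069)/(4.7089*z^4 + 13.888*z^3 + 29.0322*z^2 + 27.712*z + 18.7489)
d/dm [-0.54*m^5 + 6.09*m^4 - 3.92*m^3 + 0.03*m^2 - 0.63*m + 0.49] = -2.7*m^4 + 24.36*m^3 - 11.76*m^2 + 0.06*m - 0.63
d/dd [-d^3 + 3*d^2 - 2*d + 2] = -3*d^2 + 6*d - 2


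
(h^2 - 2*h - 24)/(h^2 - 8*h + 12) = (h + 4)/(h - 2)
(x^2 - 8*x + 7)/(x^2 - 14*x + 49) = (x - 1)/(x - 7)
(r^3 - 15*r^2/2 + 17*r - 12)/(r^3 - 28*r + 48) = (r - 3/2)/(r + 6)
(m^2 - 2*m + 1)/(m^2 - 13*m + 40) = (m^2 - 2*m + 1)/(m^2 - 13*m + 40)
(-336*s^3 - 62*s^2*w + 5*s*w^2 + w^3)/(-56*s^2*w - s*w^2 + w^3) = (6*s + w)/w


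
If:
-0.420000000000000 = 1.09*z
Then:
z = -0.39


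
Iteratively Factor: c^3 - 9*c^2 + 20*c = (c - 4)*(c^2 - 5*c) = (c - 5)*(c - 4)*(c)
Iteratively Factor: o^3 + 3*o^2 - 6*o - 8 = (o + 1)*(o^2 + 2*o - 8) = (o - 2)*(o + 1)*(o + 4)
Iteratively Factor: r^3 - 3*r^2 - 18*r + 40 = (r - 5)*(r^2 + 2*r - 8) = (r - 5)*(r - 2)*(r + 4)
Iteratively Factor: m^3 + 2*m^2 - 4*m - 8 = (m + 2)*(m^2 - 4) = (m - 2)*(m + 2)*(m + 2)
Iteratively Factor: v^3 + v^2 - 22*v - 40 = (v + 2)*(v^2 - v - 20) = (v - 5)*(v + 2)*(v + 4)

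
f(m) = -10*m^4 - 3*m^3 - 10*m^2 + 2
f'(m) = -40*m^3 - 9*m^2 - 20*m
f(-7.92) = -38480.90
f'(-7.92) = 19465.59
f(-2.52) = -416.77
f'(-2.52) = 633.37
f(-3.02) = -838.39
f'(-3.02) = 1080.06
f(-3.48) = -1459.29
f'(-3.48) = 1646.37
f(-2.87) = -687.91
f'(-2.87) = 928.86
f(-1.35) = -42.06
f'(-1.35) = 109.01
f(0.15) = 1.76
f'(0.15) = -3.34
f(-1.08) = -19.49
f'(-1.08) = 61.49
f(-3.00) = -817.00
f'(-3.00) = 1059.00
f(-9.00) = -64231.00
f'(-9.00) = 28611.00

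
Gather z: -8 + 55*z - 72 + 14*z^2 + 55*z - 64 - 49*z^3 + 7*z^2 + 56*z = -49*z^3 + 21*z^2 + 166*z - 144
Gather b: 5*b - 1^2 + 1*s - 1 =5*b + s - 2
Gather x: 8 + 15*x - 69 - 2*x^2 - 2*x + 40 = -2*x^2 + 13*x - 21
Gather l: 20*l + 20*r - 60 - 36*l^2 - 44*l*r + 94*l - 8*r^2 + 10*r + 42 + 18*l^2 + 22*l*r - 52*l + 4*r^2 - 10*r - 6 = -18*l^2 + l*(62 - 22*r) - 4*r^2 + 20*r - 24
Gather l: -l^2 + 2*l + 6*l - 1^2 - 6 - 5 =-l^2 + 8*l - 12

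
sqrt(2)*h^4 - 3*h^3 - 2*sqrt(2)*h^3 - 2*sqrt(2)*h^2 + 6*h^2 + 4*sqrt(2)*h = h*(h - 2)*(h - 2*sqrt(2))*(sqrt(2)*h + 1)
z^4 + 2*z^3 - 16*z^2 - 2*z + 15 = (z - 3)*(z - 1)*(z + 1)*(z + 5)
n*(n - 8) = n^2 - 8*n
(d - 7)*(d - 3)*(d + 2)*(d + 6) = d^4 - 2*d^3 - 47*d^2 + 48*d + 252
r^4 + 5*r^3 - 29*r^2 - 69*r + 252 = (r - 3)^2*(r + 4)*(r + 7)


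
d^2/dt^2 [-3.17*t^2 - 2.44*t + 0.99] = -6.34000000000000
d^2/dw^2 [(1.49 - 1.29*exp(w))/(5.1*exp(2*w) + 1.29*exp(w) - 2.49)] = (-33.5529*exp(4*w) + 163.50651*exp(3*w) - 68.88213*exp(2*w) + 74.02194*exp(w) - 3.2121)*exp(w)/(132.651*exp(6*w) + 100.6587*exp(5*w) - 168.83397*exp(4*w) - 96.143571*exp(3*w) + 82.430703*exp(2*w) + 23.994387*exp(w) - 15.438249)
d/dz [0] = 0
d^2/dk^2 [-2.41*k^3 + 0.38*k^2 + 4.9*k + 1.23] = 0.76 - 14.46*k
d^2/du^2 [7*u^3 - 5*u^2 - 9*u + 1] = 42*u - 10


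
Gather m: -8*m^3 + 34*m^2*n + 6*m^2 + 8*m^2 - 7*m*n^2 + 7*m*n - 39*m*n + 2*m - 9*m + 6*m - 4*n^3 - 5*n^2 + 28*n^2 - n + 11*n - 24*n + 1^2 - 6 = -8*m^3 + m^2*(34*n + 14) + m*(-7*n^2 - 32*n - 1) - 4*n^3 + 23*n^2 - 14*n - 5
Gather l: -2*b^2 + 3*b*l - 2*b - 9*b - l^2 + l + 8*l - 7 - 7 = -2*b^2 - 11*b - l^2 + l*(3*b + 9) - 14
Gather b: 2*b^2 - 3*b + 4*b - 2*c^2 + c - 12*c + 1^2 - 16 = 2*b^2 + b - 2*c^2 - 11*c - 15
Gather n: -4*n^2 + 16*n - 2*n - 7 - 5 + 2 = -4*n^2 + 14*n - 10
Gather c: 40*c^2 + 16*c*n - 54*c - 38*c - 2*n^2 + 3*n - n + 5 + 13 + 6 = 40*c^2 + c*(16*n - 92) - 2*n^2 + 2*n + 24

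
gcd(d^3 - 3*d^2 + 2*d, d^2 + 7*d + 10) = 1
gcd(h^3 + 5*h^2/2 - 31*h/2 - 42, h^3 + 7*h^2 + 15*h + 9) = h + 3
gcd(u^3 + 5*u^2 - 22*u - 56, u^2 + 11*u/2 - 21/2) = u + 7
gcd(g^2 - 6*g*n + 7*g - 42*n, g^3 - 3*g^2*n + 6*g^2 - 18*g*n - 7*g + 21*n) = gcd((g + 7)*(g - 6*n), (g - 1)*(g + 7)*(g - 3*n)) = g + 7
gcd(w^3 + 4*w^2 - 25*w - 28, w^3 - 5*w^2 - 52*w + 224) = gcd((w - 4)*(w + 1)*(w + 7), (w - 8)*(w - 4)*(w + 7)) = w^2 + 3*w - 28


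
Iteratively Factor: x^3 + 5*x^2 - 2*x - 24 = (x + 4)*(x^2 + x - 6) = (x - 2)*(x + 4)*(x + 3)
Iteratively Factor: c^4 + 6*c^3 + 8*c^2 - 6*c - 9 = (c + 1)*(c^3 + 5*c^2 + 3*c - 9) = (c - 1)*(c + 1)*(c^2 + 6*c + 9) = (c - 1)*(c + 1)*(c + 3)*(c + 3)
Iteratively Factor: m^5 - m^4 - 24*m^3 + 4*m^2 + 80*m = (m - 2)*(m^4 + m^3 - 22*m^2 - 40*m) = (m - 5)*(m - 2)*(m^3 + 6*m^2 + 8*m) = (m - 5)*(m - 2)*(m + 4)*(m^2 + 2*m) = (m - 5)*(m - 2)*(m + 2)*(m + 4)*(m)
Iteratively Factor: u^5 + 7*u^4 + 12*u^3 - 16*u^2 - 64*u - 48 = (u + 3)*(u^4 + 4*u^3 - 16*u - 16) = (u - 2)*(u + 3)*(u^3 + 6*u^2 + 12*u + 8) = (u - 2)*(u + 2)*(u + 3)*(u^2 + 4*u + 4) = (u - 2)*(u + 2)^2*(u + 3)*(u + 2)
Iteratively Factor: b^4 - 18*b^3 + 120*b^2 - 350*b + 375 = (b - 5)*(b^3 - 13*b^2 + 55*b - 75) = (b - 5)^2*(b^2 - 8*b + 15) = (b - 5)^3*(b - 3)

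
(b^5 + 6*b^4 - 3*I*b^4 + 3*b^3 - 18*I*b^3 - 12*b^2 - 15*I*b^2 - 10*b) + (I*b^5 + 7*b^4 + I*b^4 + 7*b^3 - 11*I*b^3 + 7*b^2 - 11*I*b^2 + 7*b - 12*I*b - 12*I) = b^5 + I*b^5 + 13*b^4 - 2*I*b^4 + 10*b^3 - 29*I*b^3 - 5*b^2 - 26*I*b^2 - 3*b - 12*I*b - 12*I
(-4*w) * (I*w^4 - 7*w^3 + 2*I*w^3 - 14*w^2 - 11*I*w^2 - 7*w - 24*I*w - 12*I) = -4*I*w^5 + 28*w^4 - 8*I*w^4 + 56*w^3 + 44*I*w^3 + 28*w^2 + 96*I*w^2 + 48*I*w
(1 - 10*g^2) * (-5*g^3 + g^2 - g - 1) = 50*g^5 - 10*g^4 + 5*g^3 + 11*g^2 - g - 1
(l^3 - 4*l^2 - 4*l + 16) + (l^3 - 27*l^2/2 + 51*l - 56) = 2*l^3 - 35*l^2/2 + 47*l - 40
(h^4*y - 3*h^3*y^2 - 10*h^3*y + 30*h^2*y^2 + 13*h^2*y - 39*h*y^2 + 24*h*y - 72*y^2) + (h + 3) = h^4*y - 3*h^3*y^2 - 10*h^3*y + 30*h^2*y^2 + 13*h^2*y - 39*h*y^2 + 24*h*y + h - 72*y^2 + 3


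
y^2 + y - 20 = (y - 4)*(y + 5)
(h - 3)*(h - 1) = h^2 - 4*h + 3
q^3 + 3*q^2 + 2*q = q*(q + 1)*(q + 2)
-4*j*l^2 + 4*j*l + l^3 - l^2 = l*(-4*j + l)*(l - 1)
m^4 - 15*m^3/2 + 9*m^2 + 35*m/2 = m*(m - 5)*(m - 7/2)*(m + 1)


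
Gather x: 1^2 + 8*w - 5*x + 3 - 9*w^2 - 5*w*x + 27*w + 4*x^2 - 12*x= -9*w^2 + 35*w + 4*x^2 + x*(-5*w - 17) + 4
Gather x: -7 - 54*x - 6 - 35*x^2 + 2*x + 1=-35*x^2 - 52*x - 12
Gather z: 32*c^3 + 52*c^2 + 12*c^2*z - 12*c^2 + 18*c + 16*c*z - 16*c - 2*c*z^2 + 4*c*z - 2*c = 32*c^3 + 40*c^2 - 2*c*z^2 + z*(12*c^2 + 20*c)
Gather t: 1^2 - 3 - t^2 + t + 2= -t^2 + t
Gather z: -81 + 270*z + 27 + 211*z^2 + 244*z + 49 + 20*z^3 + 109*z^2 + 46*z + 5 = 20*z^3 + 320*z^2 + 560*z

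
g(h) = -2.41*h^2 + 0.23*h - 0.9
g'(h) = 0.23 - 4.82*h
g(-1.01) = -3.59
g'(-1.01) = 5.10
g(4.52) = -49.10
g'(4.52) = -21.56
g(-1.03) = -3.69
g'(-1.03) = 5.19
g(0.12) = -0.91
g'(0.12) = -0.35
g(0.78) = -2.19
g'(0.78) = -3.53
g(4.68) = -52.61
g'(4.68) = -22.33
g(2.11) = -11.14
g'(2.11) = -9.94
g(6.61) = -104.68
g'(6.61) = -31.63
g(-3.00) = -23.28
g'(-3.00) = 14.69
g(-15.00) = -546.60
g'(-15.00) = 72.53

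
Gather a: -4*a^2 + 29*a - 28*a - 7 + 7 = -4*a^2 + a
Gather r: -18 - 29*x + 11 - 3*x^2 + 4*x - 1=-3*x^2 - 25*x - 8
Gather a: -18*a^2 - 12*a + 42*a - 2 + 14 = -18*a^2 + 30*a + 12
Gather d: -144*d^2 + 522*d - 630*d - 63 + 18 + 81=-144*d^2 - 108*d + 36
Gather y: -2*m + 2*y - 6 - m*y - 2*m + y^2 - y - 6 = -4*m + y^2 + y*(1 - m) - 12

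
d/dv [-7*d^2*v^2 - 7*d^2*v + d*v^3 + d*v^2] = d*(-14*d*v - 7*d + 3*v^2 + 2*v)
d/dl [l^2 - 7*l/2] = 2*l - 7/2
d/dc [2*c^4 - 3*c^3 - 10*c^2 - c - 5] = 8*c^3 - 9*c^2 - 20*c - 1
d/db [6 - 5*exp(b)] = -5*exp(b)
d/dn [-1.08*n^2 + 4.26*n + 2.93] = 4.26 - 2.16*n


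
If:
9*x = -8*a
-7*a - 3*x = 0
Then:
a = 0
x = 0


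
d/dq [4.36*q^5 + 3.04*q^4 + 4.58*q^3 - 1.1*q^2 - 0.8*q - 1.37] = 21.8*q^4 + 12.16*q^3 + 13.74*q^2 - 2.2*q - 0.8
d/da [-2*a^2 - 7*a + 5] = -4*a - 7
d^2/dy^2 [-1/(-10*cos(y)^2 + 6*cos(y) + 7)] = 2*(200*sin(y)^4 - 258*sin(y)^2 + 183*cos(y)/2 - 45*cos(3*y)/2 - 48)/(10*sin(y)^2 + 6*cos(y) - 3)^3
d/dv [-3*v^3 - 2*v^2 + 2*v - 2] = -9*v^2 - 4*v + 2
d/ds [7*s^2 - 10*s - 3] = 14*s - 10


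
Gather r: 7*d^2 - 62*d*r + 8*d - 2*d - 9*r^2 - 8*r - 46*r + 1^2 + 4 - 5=7*d^2 + 6*d - 9*r^2 + r*(-62*d - 54)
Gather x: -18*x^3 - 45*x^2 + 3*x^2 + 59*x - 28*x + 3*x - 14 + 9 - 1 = -18*x^3 - 42*x^2 + 34*x - 6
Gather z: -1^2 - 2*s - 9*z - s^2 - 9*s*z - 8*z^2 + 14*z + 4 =-s^2 - 2*s - 8*z^2 + z*(5 - 9*s) + 3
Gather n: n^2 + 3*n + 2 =n^2 + 3*n + 2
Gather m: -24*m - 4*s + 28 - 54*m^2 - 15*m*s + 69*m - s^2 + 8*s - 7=-54*m^2 + m*(45 - 15*s) - s^2 + 4*s + 21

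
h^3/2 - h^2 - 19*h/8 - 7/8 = (h/2 + 1/2)*(h - 7/2)*(h + 1/2)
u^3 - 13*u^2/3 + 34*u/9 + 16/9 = (u - 8/3)*(u - 2)*(u + 1/3)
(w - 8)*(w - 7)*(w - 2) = w^3 - 17*w^2 + 86*w - 112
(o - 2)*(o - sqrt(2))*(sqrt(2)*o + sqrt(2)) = sqrt(2)*o^3 - 2*o^2 - sqrt(2)*o^2 - 2*sqrt(2)*o + 2*o + 4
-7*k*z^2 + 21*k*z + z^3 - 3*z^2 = z*(-7*k + z)*(z - 3)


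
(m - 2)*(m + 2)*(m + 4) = m^3 + 4*m^2 - 4*m - 16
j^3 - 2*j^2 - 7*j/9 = j*(j - 7/3)*(j + 1/3)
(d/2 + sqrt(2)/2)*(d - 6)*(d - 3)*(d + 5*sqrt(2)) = d^4/2 - 9*d^3/2 + 3*sqrt(2)*d^3 - 27*sqrt(2)*d^2 + 14*d^2 - 45*d + 54*sqrt(2)*d + 90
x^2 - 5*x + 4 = (x - 4)*(x - 1)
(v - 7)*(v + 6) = v^2 - v - 42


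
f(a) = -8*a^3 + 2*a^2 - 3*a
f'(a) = -24*a^2 + 4*a - 3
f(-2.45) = 137.00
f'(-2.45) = -156.86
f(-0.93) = 10.95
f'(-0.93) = -27.48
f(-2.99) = 240.70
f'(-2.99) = -229.52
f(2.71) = -152.66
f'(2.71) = -168.42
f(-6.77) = 2594.29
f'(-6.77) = -1130.07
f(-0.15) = 0.52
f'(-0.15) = -4.14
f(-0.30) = 1.30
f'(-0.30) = -6.36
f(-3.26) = 308.20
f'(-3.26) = -271.10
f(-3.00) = 243.00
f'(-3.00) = -231.00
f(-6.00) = 1818.00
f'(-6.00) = -891.00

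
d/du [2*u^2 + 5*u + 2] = 4*u + 5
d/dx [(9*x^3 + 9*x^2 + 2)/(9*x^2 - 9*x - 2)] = 9*(9*x^4 - 18*x^3 - 15*x^2 - 8*x + 2)/(81*x^4 - 162*x^3 + 45*x^2 + 36*x + 4)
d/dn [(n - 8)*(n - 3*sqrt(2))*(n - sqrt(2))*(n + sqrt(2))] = 4*n^3 - 24*n^2 - 9*sqrt(2)*n^2 - 4*n + 48*sqrt(2)*n + 6*sqrt(2) + 16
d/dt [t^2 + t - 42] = 2*t + 1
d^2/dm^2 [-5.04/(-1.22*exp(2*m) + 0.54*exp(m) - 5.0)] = ((2.7216 - 24.5952*exp(m))*(1.22*exp(2*m) - 0.54*exp(m) + 5.0) + 5.04*(2.44*exp(m) - 0.54)*(4.88*exp(m) - 1.08)*exp(m))*exp(m)/(1.22*exp(2*m) - 0.54*exp(m) + 5.0)^3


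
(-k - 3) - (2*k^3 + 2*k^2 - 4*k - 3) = -2*k^3 - 2*k^2 + 3*k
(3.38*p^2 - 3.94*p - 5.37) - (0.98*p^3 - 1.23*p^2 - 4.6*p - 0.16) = -0.98*p^3 + 4.61*p^2 + 0.66*p - 5.21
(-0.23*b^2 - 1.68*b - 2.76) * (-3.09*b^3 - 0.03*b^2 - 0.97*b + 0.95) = 0.7107*b^5 + 5.1981*b^4 + 8.8019*b^3 + 1.4939*b^2 + 1.0812*b - 2.622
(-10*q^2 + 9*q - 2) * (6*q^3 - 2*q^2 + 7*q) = -60*q^5 + 74*q^4 - 100*q^3 + 67*q^2 - 14*q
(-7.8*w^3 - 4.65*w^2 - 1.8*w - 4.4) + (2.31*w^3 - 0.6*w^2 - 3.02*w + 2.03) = -5.49*w^3 - 5.25*w^2 - 4.82*w - 2.37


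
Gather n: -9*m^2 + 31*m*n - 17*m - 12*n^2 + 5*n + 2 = -9*m^2 - 17*m - 12*n^2 + n*(31*m + 5) + 2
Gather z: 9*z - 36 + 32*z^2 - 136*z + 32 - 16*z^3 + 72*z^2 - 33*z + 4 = -16*z^3 + 104*z^2 - 160*z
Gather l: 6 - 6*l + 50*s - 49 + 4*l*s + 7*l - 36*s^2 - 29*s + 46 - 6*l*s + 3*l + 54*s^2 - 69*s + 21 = l*(4 - 2*s) + 18*s^2 - 48*s + 24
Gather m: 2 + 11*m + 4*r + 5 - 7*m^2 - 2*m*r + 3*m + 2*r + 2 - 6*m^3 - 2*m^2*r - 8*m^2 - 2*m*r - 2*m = -6*m^3 + m^2*(-2*r - 15) + m*(12 - 4*r) + 6*r + 9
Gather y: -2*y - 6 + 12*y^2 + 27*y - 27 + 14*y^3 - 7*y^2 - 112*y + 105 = 14*y^3 + 5*y^2 - 87*y + 72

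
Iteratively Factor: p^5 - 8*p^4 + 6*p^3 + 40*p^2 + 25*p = (p - 5)*(p^4 - 3*p^3 - 9*p^2 - 5*p) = p*(p - 5)*(p^3 - 3*p^2 - 9*p - 5) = p*(p - 5)*(p + 1)*(p^2 - 4*p - 5) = p*(p - 5)*(p + 1)^2*(p - 5)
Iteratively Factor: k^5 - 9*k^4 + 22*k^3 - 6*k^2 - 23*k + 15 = (k - 1)*(k^4 - 8*k^3 + 14*k^2 + 8*k - 15) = (k - 1)*(k + 1)*(k^3 - 9*k^2 + 23*k - 15) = (k - 1)^2*(k + 1)*(k^2 - 8*k + 15) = (k - 3)*(k - 1)^2*(k + 1)*(k - 5)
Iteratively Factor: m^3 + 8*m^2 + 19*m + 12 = (m + 3)*(m^2 + 5*m + 4) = (m + 1)*(m + 3)*(m + 4)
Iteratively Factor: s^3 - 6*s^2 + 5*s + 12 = (s - 4)*(s^2 - 2*s - 3) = (s - 4)*(s - 3)*(s + 1)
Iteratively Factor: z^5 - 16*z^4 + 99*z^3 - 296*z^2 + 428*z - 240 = (z - 3)*(z^4 - 13*z^3 + 60*z^2 - 116*z + 80) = (z - 3)*(z - 2)*(z^3 - 11*z^2 + 38*z - 40) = (z - 5)*(z - 3)*(z - 2)*(z^2 - 6*z + 8) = (z - 5)*(z - 4)*(z - 3)*(z - 2)*(z - 2)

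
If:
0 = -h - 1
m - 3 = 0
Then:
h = -1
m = 3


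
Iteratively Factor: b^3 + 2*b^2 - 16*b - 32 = (b - 4)*(b^2 + 6*b + 8) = (b - 4)*(b + 4)*(b + 2)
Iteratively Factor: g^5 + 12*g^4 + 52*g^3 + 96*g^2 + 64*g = (g + 2)*(g^4 + 10*g^3 + 32*g^2 + 32*g) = (g + 2)*(g + 4)*(g^3 + 6*g^2 + 8*g) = g*(g + 2)*(g + 4)*(g^2 + 6*g + 8) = g*(g + 2)*(g + 4)^2*(g + 2)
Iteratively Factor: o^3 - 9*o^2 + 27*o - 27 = (o - 3)*(o^2 - 6*o + 9) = (o - 3)^2*(o - 3)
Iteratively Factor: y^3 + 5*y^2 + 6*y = (y)*(y^2 + 5*y + 6) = y*(y + 2)*(y + 3)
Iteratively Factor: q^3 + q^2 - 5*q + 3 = (q - 1)*(q^2 + 2*q - 3) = (q - 1)^2*(q + 3)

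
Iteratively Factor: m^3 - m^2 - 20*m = (m)*(m^2 - m - 20) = m*(m + 4)*(m - 5)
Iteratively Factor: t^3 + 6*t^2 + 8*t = (t + 2)*(t^2 + 4*t) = t*(t + 2)*(t + 4)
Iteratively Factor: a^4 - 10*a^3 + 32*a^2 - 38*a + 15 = (a - 1)*(a^3 - 9*a^2 + 23*a - 15) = (a - 5)*(a - 1)*(a^2 - 4*a + 3) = (a - 5)*(a - 3)*(a - 1)*(a - 1)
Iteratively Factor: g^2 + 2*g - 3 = (g + 3)*(g - 1)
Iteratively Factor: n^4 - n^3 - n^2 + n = (n - 1)*(n^3 - n) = (n - 1)*(n + 1)*(n^2 - n) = n*(n - 1)*(n + 1)*(n - 1)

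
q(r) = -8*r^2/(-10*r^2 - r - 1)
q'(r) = -8*r^2*(20*r + 1)/(-10*r^2 - r - 1)^2 - 16*r/(-10*r^2 - r - 1)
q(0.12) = 0.09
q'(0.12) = 1.27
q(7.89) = 0.79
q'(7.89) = 0.00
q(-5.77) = 0.81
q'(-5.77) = 0.00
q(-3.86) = 0.82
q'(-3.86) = 0.00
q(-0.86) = 0.79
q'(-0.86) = -0.14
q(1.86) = 0.74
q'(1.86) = 0.04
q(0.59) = 0.55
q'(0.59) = 0.48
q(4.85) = 0.78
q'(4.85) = 0.00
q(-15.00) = 0.81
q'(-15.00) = 0.00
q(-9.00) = 0.81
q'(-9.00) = 0.00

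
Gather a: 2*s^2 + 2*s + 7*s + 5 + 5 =2*s^2 + 9*s + 10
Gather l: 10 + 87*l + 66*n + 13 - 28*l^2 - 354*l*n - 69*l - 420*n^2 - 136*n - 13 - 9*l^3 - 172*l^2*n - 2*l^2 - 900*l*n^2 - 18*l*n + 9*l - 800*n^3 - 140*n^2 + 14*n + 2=-9*l^3 + l^2*(-172*n - 30) + l*(-900*n^2 - 372*n + 27) - 800*n^3 - 560*n^2 - 56*n + 12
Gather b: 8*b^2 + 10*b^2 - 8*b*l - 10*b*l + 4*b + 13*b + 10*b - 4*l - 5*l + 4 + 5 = 18*b^2 + b*(27 - 18*l) - 9*l + 9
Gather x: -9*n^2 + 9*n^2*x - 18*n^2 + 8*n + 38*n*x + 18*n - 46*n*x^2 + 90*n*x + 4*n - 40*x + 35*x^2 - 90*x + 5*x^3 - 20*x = -27*n^2 + 30*n + 5*x^3 + x^2*(35 - 46*n) + x*(9*n^2 + 128*n - 150)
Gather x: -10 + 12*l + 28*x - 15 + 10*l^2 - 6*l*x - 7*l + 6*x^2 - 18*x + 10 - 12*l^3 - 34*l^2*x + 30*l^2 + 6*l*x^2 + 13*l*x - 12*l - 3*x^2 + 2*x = -12*l^3 + 40*l^2 - 7*l + x^2*(6*l + 3) + x*(-34*l^2 + 7*l + 12) - 15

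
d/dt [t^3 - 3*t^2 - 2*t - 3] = 3*t^2 - 6*t - 2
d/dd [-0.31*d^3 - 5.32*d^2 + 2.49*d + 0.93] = -0.93*d^2 - 10.64*d + 2.49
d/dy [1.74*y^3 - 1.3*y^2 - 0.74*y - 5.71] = 5.22*y^2 - 2.6*y - 0.74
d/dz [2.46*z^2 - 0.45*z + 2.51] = 4.92*z - 0.45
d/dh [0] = 0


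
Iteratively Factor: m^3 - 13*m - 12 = (m + 1)*(m^2 - m - 12) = (m + 1)*(m + 3)*(m - 4)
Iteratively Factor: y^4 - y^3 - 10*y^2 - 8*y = (y + 1)*(y^3 - 2*y^2 - 8*y) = (y + 1)*(y + 2)*(y^2 - 4*y) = (y - 4)*(y + 1)*(y + 2)*(y)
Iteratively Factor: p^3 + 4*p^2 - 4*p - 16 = (p - 2)*(p^2 + 6*p + 8) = (p - 2)*(p + 4)*(p + 2)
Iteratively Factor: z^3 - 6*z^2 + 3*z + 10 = (z + 1)*(z^2 - 7*z + 10) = (z - 2)*(z + 1)*(z - 5)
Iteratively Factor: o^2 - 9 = (o - 3)*(o + 3)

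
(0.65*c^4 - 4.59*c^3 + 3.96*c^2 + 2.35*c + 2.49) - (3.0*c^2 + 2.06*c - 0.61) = 0.65*c^4 - 4.59*c^3 + 0.96*c^2 + 0.29*c + 3.1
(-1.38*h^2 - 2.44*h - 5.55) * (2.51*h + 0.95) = -3.4638*h^3 - 7.4354*h^2 - 16.2485*h - 5.2725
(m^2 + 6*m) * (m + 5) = m^3 + 11*m^2 + 30*m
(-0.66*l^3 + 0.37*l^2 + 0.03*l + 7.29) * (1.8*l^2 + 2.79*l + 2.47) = -1.188*l^5 - 1.1754*l^4 - 0.5439*l^3 + 14.1196*l^2 + 20.4132*l + 18.0063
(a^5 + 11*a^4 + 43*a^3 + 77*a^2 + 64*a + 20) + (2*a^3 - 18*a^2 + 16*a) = a^5 + 11*a^4 + 45*a^3 + 59*a^2 + 80*a + 20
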